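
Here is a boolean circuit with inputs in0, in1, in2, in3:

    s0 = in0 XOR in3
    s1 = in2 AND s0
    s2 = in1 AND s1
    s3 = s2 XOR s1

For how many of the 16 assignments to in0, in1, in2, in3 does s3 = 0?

14

s3 = s2 XOR s1 must be 0, so s2 and s1 are equal.
Enumerating the 16 input combinations, 14 give s3 = 0 and 2 give s3 = 1.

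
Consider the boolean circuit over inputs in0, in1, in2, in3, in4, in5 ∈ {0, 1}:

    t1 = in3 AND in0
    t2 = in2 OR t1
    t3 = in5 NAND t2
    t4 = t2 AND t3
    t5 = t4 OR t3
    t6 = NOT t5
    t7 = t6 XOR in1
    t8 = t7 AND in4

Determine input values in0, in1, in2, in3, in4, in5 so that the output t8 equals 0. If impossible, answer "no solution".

in0=0, in1=0, in2=0, in3=1, in4=1, in5=0

t8 = t7 AND in4 must be 0, so at least one of t7, in4 is 0.
Check with in0=0, in1=0, in2=0, in3=1, in4=1, in5=0:
t1 = in3 AND in0 = 1 AND 0 = 0
t2 = in2 OR t1 = 0 OR 0 = 0
t3 = in5 NAND t2 = 0 NAND 0 = 1
t4 = t2 AND t3 = 0 AND 1 = 0
t5 = t4 OR t3 = 0 OR 1 = 1
t6 = NOT t5 = NOT 1 = 0
t7 = t6 XOR in1 = 0 XOR 0 = 0
t8 = t7 AND in4 = 0 AND 1 = 0
So t8 = 0 as required.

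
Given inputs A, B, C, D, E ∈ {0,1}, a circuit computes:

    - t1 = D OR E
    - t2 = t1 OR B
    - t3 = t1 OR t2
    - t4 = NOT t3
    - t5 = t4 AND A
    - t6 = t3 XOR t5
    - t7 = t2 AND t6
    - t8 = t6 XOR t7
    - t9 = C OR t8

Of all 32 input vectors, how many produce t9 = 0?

15

t9 = C OR t8 must be 0, so both C = 0 and t8 = 0.
t8 = t6 XOR t7 must be 0, so t6 and t7 are equal.
Enumerating the 32 input combinations, 15 give t9 = 0 and 17 give t9 = 1.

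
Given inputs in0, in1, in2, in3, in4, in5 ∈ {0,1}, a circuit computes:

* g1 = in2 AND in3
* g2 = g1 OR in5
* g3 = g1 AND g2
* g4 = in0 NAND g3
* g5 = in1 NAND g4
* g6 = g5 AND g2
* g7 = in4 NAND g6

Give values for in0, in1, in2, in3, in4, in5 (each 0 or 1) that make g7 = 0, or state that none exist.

Check with in0=1, in1=0, in2=1, in3=0, in4=1, in5=1:
g1 = in2 AND in3 = 1 AND 0 = 0
g2 = g1 OR in5 = 0 OR 1 = 1
g3 = g1 AND g2 = 0 AND 1 = 0
g4 = in0 NAND g3 = 1 NAND 0 = 1
g5 = in1 NAND g4 = 0 NAND 1 = 1
g6 = g5 AND g2 = 1 AND 1 = 1
g7 = in4 NAND g6 = 1 NAND 1 = 0
So g7 = 0 as required.

in0=1, in1=0, in2=1, in3=0, in4=1, in5=1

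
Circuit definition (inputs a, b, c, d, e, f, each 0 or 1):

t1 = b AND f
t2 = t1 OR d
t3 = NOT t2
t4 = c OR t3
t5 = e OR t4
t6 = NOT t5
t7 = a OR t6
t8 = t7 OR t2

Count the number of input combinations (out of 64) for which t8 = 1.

t8 = t7 OR t2 must be 1, so at least one of t7, t2 is 1.
Enumerating the 64 input combinations, 52 give t8 = 1 and 12 give t8 = 0.

52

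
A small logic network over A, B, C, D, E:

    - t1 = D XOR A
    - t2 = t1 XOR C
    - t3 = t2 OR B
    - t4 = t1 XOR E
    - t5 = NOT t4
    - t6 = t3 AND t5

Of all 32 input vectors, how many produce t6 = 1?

12

t6 = t3 AND t5 must be 1, so both t3 = 1 and t5 = 1.
t3 = t2 OR B must be 1, so at least one of t2, B is 1.
Enumerating the 32 input combinations, 12 give t6 = 1 and 20 give t6 = 0.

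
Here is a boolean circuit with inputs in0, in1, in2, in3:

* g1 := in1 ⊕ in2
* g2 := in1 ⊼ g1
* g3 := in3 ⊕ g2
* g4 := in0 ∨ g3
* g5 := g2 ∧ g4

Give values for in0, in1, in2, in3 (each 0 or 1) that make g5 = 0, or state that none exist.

in0=1, in1=1, in2=0, in3=0

g5 = g2 ∧ g4 must be 0, so at least one of g2, g4 is 0.
Check with in0=1, in1=1, in2=0, in3=0:
g1 = in1 ⊕ in2 = 1 ⊕ 0 = 1
g2 = in1 ⊼ g1 = 1 ⊼ 1 = 0
g3 = in3 ⊕ g2 = 0 ⊕ 0 = 0
g4 = in0 ∨ g3 = 1 ∨ 0 = 1
g5 = g2 ∧ g4 = 0 ∧ 1 = 0
So g5 = 0 as required.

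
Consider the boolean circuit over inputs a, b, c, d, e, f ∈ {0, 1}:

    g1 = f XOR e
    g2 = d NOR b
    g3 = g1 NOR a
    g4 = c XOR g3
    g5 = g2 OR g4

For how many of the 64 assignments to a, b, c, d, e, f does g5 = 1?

g5 = g2 OR g4 must be 1, so at least one of g2, g4 is 1.
Enumerating the 64 input combinations, 40 give g5 = 1 and 24 give g5 = 0.

40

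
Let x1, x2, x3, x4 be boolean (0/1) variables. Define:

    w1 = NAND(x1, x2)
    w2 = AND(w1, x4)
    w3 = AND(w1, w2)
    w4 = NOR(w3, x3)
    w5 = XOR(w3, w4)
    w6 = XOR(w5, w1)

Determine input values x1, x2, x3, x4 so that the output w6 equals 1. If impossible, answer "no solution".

w6 = XOR(w5, w1) must be 1, so w5 and w1 differ.
Check with x1=1, x2=0, x3=1, x4=0:
w1 = NAND(x1, x2) = NAND(1, 0) = 1
w2 = AND(w1, x4) = AND(1, 0) = 0
w3 = AND(w1, w2) = AND(1, 0) = 0
w4 = NOR(w3, x3) = NOR(0, 1) = 0
w5 = XOR(w3, w4) = XOR(0, 0) = 0
w6 = XOR(w5, w1) = XOR(0, 1) = 1
So w6 = 1 as required.

x1=1, x2=0, x3=1, x4=0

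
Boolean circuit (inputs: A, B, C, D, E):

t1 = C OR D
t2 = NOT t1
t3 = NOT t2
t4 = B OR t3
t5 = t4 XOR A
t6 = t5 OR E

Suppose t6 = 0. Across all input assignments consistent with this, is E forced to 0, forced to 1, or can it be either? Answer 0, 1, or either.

0

t6 = t5 OR E must be 0, so both t5 = 0 and E = 0.
t5 = t4 XOR A must be 0, so t4 and A are equal.
Every assignment with t6 = 0 has E = 0; there are 8 such assignment(s).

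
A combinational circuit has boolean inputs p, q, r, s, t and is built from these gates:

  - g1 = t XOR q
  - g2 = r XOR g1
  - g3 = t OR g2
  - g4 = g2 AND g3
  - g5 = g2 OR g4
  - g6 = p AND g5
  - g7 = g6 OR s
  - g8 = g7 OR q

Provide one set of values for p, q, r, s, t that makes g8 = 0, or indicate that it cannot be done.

g8 = g7 OR q must be 0, so both g7 = 0 and q = 0.
g7 = g6 OR s must be 0, so both g6 = 0 and s = 0.
Check with p=1, q=0, r=0, s=0, t=0:
g1 = t XOR q = 0 XOR 0 = 0
g2 = r XOR g1 = 0 XOR 0 = 0
g3 = t OR g2 = 0 OR 0 = 0
g4 = g2 AND g3 = 0 AND 0 = 0
g5 = g2 OR g4 = 0 OR 0 = 0
g6 = p AND g5 = 1 AND 0 = 0
g7 = g6 OR s = 0 OR 0 = 0
g8 = g7 OR q = 0 OR 0 = 0
So g8 = 0 as required.

p=1, q=0, r=0, s=0, t=0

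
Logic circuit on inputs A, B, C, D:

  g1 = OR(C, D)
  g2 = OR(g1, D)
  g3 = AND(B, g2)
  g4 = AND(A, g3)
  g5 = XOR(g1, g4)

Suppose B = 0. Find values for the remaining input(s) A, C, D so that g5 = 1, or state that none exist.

A=1 C=0 D=1

g5 = XOR(g1, g4) must be 1, so g1 and g4 differ.
Check with B = 0 and A=1, C=0, D=1:
g1 = OR(C, D) = OR(0, 1) = 1
g2 = OR(g1, D) = OR(1, 1) = 1
g3 = AND(B, g2) = AND(0, 1) = 0
g4 = AND(A, g3) = AND(1, 0) = 0
g5 = XOR(g1, g4) = XOR(1, 0) = 1
So g5 = 1.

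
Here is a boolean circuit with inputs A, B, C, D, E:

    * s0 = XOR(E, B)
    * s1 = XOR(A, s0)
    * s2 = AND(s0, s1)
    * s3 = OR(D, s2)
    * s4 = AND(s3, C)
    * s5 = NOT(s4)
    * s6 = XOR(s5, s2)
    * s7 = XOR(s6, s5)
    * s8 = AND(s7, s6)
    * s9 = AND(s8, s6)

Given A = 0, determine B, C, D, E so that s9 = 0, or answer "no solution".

B=1 C=1 D=1 E=1

Check with A = 0 and B=1, C=1, D=1, E=1:
s0 = XOR(E, B) = XOR(1, 1) = 0
s1 = XOR(A, s0) = XOR(0, 0) = 0
s2 = AND(s0, s1) = AND(0, 0) = 0
s3 = OR(D, s2) = OR(1, 0) = 1
s4 = AND(s3, C) = AND(1, 1) = 1
s5 = NOT(s4) = NOT 1 = 0
s6 = XOR(s5, s2) = XOR(0, 0) = 0
s7 = XOR(s6, s5) = XOR(0, 0) = 0
s8 = AND(s7, s6) = AND(0, 0) = 0
s9 = AND(s8, s6) = AND(0, 0) = 0
So s9 = 0.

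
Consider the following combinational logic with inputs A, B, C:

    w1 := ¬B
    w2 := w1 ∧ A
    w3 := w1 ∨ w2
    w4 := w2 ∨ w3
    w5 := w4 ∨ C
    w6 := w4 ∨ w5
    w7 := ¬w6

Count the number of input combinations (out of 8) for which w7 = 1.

w7 = ¬w6 must be 1, so w6 = 0.
w6 = w4 ∨ w5 must be 0, so both w4 = 0 and w5 = 0.
Satisfying assignments:
  A=0, B=1, C=0
  A=1, B=1, C=0

2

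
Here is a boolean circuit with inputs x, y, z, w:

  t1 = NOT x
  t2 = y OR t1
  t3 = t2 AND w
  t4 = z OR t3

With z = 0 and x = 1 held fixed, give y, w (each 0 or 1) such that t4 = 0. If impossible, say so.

y=0 w=0

Check with z = 0 and x = 1 and y=0, w=0:
t1 = NOT x = NOT 1 = 0
t2 = y OR t1 = 0 OR 0 = 0
t3 = t2 AND w = 0 AND 0 = 0
t4 = z OR t3 = 0 OR 0 = 0
So t4 = 0.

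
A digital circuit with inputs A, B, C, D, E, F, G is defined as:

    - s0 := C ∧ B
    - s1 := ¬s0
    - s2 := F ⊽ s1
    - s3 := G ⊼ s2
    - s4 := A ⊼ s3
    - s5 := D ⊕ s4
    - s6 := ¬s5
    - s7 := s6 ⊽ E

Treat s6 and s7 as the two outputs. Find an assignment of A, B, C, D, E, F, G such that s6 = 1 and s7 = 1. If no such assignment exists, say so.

no solution exists

Across all 128 input combinations, none give both s6 = 1 and s7 = 1.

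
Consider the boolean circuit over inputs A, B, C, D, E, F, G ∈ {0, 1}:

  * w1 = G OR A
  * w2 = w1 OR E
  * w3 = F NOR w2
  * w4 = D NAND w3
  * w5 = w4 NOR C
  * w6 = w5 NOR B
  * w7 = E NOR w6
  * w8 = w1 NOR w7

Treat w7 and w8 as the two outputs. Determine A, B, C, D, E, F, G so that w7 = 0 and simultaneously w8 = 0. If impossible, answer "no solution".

A=0, B=1, C=0, D=0, E=1, F=1, G=1

Check with A=0, B=1, C=0, D=0, E=1, F=1, G=1:
w1 = G OR A = 1 OR 0 = 1
w2 = w1 OR E = 1 OR 1 = 1
w3 = F NOR w2 = 1 NOR 1 = 0
w4 = D NAND w3 = 0 NAND 0 = 1
w5 = w4 NOR C = 1 NOR 0 = 0
w6 = w5 NOR B = 0 NOR 1 = 0
w7 = E NOR w6 = 1 NOR 0 = 0
w8 = w1 NOR w7 = 1 NOR 0 = 0
So w7 = 0 and w8 = 0.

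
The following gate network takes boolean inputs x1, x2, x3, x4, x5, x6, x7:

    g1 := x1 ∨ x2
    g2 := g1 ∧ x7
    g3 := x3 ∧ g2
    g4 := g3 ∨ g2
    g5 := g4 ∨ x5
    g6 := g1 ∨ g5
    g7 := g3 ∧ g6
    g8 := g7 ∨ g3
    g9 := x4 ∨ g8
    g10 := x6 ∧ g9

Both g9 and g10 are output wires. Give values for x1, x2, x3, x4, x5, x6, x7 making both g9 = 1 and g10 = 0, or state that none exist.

x1=0, x2=1, x3=1, x4=0, x5=0, x6=0, x7=1

Check with x1=0, x2=1, x3=1, x4=0, x5=0, x6=0, x7=1:
g1 = x1 ∨ x2 = 0 ∨ 1 = 1
g2 = g1 ∧ x7 = 1 ∧ 1 = 1
g3 = x3 ∧ g2 = 1 ∧ 1 = 1
g4 = g3 ∨ g2 = 1 ∨ 1 = 1
g5 = g4 ∨ x5 = 1 ∨ 0 = 1
g6 = g1 ∨ g5 = 1 ∨ 1 = 1
g7 = g3 ∧ g6 = 1 ∧ 1 = 1
g8 = g7 ∨ g3 = 1 ∨ 1 = 1
g9 = x4 ∨ g8 = 0 ∨ 1 = 1
g10 = x6 ∧ g9 = 0 ∧ 1 = 0
So g9 = 1 and g10 = 0.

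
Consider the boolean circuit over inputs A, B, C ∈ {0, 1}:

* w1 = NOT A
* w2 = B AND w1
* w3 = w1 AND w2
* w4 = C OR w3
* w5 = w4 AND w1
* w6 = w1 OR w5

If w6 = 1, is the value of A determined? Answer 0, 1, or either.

0

w6 = w1 OR w5 must be 1, so at least one of w1, w5 is 1.
Every assignment with w6 = 1 has A = 0; there are 4 such assignment(s).
  A=0, B=0, C=0
  A=0, B=0, C=1
  A=0, B=1, C=0
  A=0, B=1, C=1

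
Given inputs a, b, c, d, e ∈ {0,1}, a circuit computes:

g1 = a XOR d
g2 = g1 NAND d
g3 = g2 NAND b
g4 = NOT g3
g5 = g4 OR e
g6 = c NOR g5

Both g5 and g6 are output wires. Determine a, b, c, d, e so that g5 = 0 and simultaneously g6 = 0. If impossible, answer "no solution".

a=0 b=0 c=1 d=1 e=0

Check with a=0 b=0 c=1 d=1 e=0:
g1 = a XOR d = 0 XOR 1 = 1
g2 = g1 NAND d = 1 NAND 1 = 0
g3 = g2 NAND b = 0 NAND 0 = 1
g4 = NOT g3 = NOT 1 = 0
g5 = g4 OR e = 0 OR 0 = 0
g6 = c NOR g5 = 1 NOR 0 = 0
So g5 = 0 and g6 = 0.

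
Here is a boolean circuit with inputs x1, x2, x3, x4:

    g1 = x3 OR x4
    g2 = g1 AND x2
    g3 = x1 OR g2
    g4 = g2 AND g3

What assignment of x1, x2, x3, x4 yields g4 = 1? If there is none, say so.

Check with x1=0, x2=1, x3=0, x4=1:
g1 = x3 OR x4 = 0 OR 1 = 1
g2 = g1 AND x2 = 1 AND 1 = 1
g3 = x1 OR g2 = 0 OR 1 = 1
g4 = g2 AND g3 = 1 AND 1 = 1
So g4 = 1 as required.

x1=0, x2=1, x3=0, x4=1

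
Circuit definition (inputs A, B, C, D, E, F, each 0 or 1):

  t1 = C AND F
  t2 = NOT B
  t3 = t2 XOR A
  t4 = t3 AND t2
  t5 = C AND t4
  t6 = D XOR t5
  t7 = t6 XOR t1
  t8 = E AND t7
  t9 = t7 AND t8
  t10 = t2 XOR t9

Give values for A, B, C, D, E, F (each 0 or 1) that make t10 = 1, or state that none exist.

A=1, B=0, C=1, D=0, E=0, F=1

t10 = t2 XOR t9 must be 1, so t2 and t9 differ.
Check with A=1, B=0, C=1, D=0, E=0, F=1:
t1 = C AND F = 1 AND 1 = 1
t2 = NOT B = NOT 0 = 1
t3 = t2 XOR A = 1 XOR 1 = 0
t4 = t3 AND t2 = 0 AND 1 = 0
t5 = C AND t4 = 1 AND 0 = 0
t6 = D XOR t5 = 0 XOR 0 = 0
t7 = t6 XOR t1 = 0 XOR 1 = 1
t8 = E AND t7 = 0 AND 1 = 0
t9 = t7 AND t8 = 1 AND 0 = 0
t10 = t2 XOR t9 = 1 XOR 0 = 1
So t10 = 1 as required.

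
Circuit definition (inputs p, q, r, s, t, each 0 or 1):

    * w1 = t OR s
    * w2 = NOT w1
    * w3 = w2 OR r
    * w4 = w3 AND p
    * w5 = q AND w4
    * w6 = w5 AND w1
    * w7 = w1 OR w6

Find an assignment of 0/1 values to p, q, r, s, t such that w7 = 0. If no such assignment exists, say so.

p=0 q=0 r=1 s=0 t=0

w7 = w1 OR w6 must be 0, so both w1 = 0 and w6 = 0.
w1 = t OR s must be 0, so both t = 0 and s = 0.
w6 = w5 AND w1 must be 0, so at least one of w5, w1 is 0.
Check with p=0 q=0 r=1 s=0 t=0:
w1 = t OR s = 0 OR 0 = 0
w2 = NOT w1 = NOT 0 = 1
w3 = w2 OR r = 1 OR 1 = 1
w4 = w3 AND p = 1 AND 0 = 0
w5 = q AND w4 = 0 AND 0 = 0
w6 = w5 AND w1 = 0 AND 0 = 0
w7 = w1 OR w6 = 0 OR 0 = 0
So w7 = 0 as required.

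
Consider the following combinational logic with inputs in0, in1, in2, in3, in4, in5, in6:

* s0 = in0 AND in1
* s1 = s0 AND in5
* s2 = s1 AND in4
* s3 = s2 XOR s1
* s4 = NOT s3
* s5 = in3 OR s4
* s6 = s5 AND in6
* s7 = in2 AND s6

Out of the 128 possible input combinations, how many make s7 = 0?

s7 = in2 AND s6 must be 0, so at least one of in2, s6 is 0.
Enumerating the 128 input combinations, 97 give s7 = 0 and 31 give s7 = 1.

97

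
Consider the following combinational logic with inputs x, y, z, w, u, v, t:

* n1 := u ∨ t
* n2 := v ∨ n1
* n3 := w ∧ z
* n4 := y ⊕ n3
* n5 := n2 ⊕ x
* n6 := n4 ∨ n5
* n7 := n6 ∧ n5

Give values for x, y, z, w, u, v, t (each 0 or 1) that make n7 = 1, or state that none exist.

x=0, y=0, z=0, w=0, u=1, v=0, t=0

Check with x=0, y=0, z=0, w=0, u=1, v=0, t=0:
n1 = u ∨ t = 1 ∨ 0 = 1
n2 = v ∨ n1 = 0 ∨ 1 = 1
n3 = w ∧ z = 0 ∧ 0 = 0
n4 = y ⊕ n3 = 0 ⊕ 0 = 0
n5 = n2 ⊕ x = 1 ⊕ 0 = 1
n6 = n4 ∨ n5 = 0 ∨ 1 = 1
n7 = n6 ∧ n5 = 1 ∧ 1 = 1
So n7 = 1 as required.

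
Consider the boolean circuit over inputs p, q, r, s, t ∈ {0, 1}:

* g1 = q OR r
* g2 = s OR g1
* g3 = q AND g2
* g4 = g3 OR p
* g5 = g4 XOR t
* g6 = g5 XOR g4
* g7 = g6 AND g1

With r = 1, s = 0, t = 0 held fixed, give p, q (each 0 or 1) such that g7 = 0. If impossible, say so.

p=1, q=0

Check with r = 1, s = 0, t = 0 and p=1, q=0:
g1 = q OR r = 0 OR 1 = 1
g2 = s OR g1 = 0 OR 1 = 1
g3 = q AND g2 = 0 AND 1 = 0
g4 = g3 OR p = 0 OR 1 = 1
g5 = g4 XOR t = 1 XOR 0 = 1
g6 = g5 XOR g4 = 1 XOR 1 = 0
g7 = g6 AND g1 = 0 AND 1 = 0
So g7 = 0.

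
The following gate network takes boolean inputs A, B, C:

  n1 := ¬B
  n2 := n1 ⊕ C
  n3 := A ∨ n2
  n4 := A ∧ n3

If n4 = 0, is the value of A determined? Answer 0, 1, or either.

0

n4 = A ∧ n3 must be 0, so at least one of A, n3 is 0.
Every assignment with n4 = 0 has A = 0; there are 4 such assignment(s).
  A=0, B=0, C=0
  A=0, B=0, C=1
  A=0, B=1, C=0
  A=0, B=1, C=1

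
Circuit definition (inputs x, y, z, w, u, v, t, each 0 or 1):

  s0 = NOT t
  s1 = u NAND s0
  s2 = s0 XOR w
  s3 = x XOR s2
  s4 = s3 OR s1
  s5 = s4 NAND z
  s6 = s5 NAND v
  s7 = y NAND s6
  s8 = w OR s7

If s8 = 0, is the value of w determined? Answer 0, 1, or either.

s8 = w OR s7 must be 0, so both w = 0 and s7 = 0.
Every assignment with s8 = 0 has w = 0; there are 23 such assignment(s).

0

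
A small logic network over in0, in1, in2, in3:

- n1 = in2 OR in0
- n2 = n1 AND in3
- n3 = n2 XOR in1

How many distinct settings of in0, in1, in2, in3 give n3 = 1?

8

n3 = n2 XOR in1 must be 1, so n2 and in1 differ.
Enumerating the 16 input combinations, 8 give n3 = 1 and 8 give n3 = 0.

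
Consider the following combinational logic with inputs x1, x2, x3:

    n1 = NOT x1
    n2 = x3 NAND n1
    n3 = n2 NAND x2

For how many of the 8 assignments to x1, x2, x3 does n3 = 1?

5

n3 = n2 NAND x2 must be 1, so at least one of n2, x2 is 0.
Satisfying assignments:
  x1=0, x2=0, x3=0
  x1=0, x2=0, x3=1
  x1=0, x2=1, x3=1
  x1=1, x2=0, x3=0
  x1=1, x2=0, x3=1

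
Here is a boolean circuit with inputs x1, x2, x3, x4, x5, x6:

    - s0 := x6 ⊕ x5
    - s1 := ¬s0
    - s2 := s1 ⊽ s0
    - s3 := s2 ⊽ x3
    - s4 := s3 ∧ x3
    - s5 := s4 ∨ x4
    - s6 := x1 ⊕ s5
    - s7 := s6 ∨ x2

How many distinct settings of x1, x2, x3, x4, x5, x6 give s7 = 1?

s7 = s6 ∨ x2 must be 1, so at least one of s6, x2 is 1.
Enumerating the 64 input combinations, 48 give s7 = 1 and 16 give s7 = 0.

48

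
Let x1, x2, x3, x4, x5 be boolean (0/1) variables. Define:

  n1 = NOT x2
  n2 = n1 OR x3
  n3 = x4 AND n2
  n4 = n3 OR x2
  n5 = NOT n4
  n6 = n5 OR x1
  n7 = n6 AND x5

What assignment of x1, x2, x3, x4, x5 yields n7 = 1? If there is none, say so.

x1=1, x2=1, x3=0, x4=0, x5=1

n7 = n6 AND x5 must be 1, so both n6 = 1 and x5 = 1.
Check with x1=1, x2=1, x3=0, x4=0, x5=1:
n1 = NOT x2 = NOT 1 = 0
n2 = n1 OR x3 = 0 OR 0 = 0
n3 = x4 AND n2 = 0 AND 0 = 0
n4 = n3 OR x2 = 0 OR 1 = 1
n5 = NOT n4 = NOT 1 = 0
n6 = n5 OR x1 = 0 OR 1 = 1
n7 = n6 AND x5 = 1 AND 1 = 1
So n7 = 1 as required.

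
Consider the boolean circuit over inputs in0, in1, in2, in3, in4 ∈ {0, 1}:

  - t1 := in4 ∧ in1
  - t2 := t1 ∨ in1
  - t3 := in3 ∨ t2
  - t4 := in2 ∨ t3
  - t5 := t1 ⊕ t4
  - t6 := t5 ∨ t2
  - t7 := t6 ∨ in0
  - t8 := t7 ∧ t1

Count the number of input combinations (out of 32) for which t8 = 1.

t8 = t7 ∧ t1 must be 1, so both t7 = 1 and t1 = 1.
t7 = t6 ∨ in0 must be 1, so at least one of t6, in0 is 1.
t1 = in4 ∧ in1 must be 1, so both in4 = 1 and in1 = 1.
Enumerating the 32 input combinations, 8 give t8 = 1 and 24 give t8 = 0.

8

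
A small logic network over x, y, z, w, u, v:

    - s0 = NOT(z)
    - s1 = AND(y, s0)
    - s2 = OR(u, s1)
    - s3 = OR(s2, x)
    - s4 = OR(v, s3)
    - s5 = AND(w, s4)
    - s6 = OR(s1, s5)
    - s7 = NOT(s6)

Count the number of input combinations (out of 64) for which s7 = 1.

s7 = NOT(s6) must be 1, so s6 = 0.
Enumerating the 64 input combinations, 27 give s7 = 1 and 37 give s7 = 0.

27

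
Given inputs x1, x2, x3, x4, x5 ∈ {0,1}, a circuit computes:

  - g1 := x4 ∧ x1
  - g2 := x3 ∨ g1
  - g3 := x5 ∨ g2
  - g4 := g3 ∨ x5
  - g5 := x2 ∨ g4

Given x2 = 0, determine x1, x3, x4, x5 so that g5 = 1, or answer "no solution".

x1=1, x3=1, x4=1, x5=1

Check with x2 = 0 and x1=1, x3=1, x4=1, x5=1:
g1 = x4 ∧ x1 = 1 ∧ 1 = 1
g2 = x3 ∨ g1 = 1 ∨ 1 = 1
g3 = x5 ∨ g2 = 1 ∨ 1 = 1
g4 = g3 ∨ x5 = 1 ∨ 1 = 1
g5 = x2 ∨ g4 = 0 ∨ 1 = 1
So g5 = 1.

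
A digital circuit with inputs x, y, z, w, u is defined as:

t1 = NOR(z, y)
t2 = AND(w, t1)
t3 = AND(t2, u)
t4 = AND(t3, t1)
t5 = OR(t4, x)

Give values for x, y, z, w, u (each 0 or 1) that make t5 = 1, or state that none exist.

t5 = OR(t4, x) must be 1, so at least one of t4, x is 1.
Check with x=1, y=0, z=1, w=1, u=1:
t1 = NOR(z, y) = NOR(1, 0) = 0
t2 = AND(w, t1) = AND(1, 0) = 0
t3 = AND(t2, u) = AND(0, 1) = 0
t4 = AND(t3, t1) = AND(0, 0) = 0
t5 = OR(t4, x) = OR(0, 1) = 1
So t5 = 1 as required.

x=1, y=0, z=1, w=1, u=1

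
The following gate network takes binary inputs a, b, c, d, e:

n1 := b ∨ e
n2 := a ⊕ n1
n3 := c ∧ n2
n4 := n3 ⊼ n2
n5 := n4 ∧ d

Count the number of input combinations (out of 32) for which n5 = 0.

20

n5 = n4 ∧ d must be 0, so at least one of n4, d is 0.
Enumerating the 32 input combinations, 20 give n5 = 0 and 12 give n5 = 1.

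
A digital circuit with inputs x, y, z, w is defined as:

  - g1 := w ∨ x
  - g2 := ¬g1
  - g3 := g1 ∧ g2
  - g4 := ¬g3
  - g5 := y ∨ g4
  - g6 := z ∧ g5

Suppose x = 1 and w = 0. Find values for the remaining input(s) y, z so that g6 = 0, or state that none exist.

g6 = z ∧ g5 must be 0, so at least one of z, g5 is 0.
Check with x = 1 and w = 0 and y=1, z=0:
g1 = w ∨ x = 0 ∨ 1 = 1
g2 = ¬g1 = ¬1 = 0
g3 = g1 ∧ g2 = 1 ∧ 0 = 0
g4 = ¬g3 = ¬0 = 1
g5 = y ∨ g4 = 1 ∨ 1 = 1
g6 = z ∧ g5 = 0 ∧ 1 = 0
So g6 = 0.

y=1, z=0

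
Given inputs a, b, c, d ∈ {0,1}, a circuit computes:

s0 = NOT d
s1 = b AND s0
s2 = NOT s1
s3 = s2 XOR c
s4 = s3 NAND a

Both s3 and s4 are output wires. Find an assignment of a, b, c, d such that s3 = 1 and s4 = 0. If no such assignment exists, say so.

Check with a=1, b=0, c=0, d=1:
s0 = NOT d = NOT 1 = 0
s1 = b AND s0 = 0 AND 0 = 0
s2 = NOT s1 = NOT 0 = 1
s3 = s2 XOR c = 1 XOR 0 = 1
s4 = s3 NAND a = 1 NAND 1 = 0
So s3 = 1 and s4 = 0.

a=1, b=0, c=0, d=1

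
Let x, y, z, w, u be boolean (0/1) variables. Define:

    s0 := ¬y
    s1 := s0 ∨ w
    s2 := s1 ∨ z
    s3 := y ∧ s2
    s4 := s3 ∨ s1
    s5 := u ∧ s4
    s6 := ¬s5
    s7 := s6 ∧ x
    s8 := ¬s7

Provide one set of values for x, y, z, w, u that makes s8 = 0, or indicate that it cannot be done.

s8 = ¬s7 must be 0, so s7 = 1.
s7 = s6 ∧ x must be 1, so both s6 = 1 and x = 1.
s6 = ¬s5 must be 1, so s5 = 0.
Check with x=1, y=1, z=0, w=0, u=1:
s0 = ¬y = ¬1 = 0
s1 = s0 ∨ w = 0 ∨ 0 = 0
s2 = s1 ∨ z = 0 ∨ 0 = 0
s3 = y ∧ s2 = 1 ∧ 0 = 0
s4 = s3 ∨ s1 = 0 ∨ 0 = 0
s5 = u ∧ s4 = 1 ∧ 0 = 0
s6 = ¬s5 = ¬0 = 1
s7 = s6 ∧ x = 1 ∧ 1 = 1
s8 = ¬s7 = ¬1 = 0
So s8 = 0 as required.

x=1, y=1, z=0, w=0, u=1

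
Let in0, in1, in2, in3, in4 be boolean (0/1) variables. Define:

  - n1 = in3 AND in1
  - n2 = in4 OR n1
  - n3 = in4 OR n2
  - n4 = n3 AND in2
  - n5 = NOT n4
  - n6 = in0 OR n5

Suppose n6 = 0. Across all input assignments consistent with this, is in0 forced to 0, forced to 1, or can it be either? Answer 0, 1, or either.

0

n6 = in0 OR n5 must be 0, so both in0 = 0 and n5 = 0.
Every assignment with n6 = 0 has in0 = 0; there are 5 such assignment(s).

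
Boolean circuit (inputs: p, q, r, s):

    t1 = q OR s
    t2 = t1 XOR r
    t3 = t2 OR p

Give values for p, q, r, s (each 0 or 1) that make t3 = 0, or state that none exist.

t3 = t2 OR p must be 0, so both t2 = 0 and p = 0.
Check with p=0, q=1, r=1, s=1:
t1 = q OR s = 1 OR 1 = 1
t2 = t1 XOR r = 1 XOR 1 = 0
t3 = t2 OR p = 0 OR 0 = 0
So t3 = 0 as required.

p=0, q=1, r=1, s=1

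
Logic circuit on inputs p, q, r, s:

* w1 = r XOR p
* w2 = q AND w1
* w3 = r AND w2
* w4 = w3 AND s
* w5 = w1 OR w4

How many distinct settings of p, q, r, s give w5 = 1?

8

w5 = w1 OR w4 must be 1, so at least one of w1, w4 is 1.
Enumerating the 16 input combinations, 8 give w5 = 1 and 8 give w5 = 0.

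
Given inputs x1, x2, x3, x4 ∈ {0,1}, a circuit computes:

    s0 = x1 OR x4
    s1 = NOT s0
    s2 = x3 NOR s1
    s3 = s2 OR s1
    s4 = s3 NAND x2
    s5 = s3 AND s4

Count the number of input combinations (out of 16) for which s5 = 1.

s5 = s3 AND s4 must be 1, so both s3 = 1 and s4 = 1.
s3 = s2 OR s1 must be 1, so at least one of s2, s1 is 1.
s4 = s3 NAND x2 must be 1, so at least one of s3, x2 is 0.
Satisfying assignments:
  x1=0, x2=0, x3=0, x4=0
  x1=0, x2=0, x3=0, x4=1
  x1=0, x2=0, x3=1, x4=0
  x1=1, x2=0, x3=0, x4=0
  x1=1, x2=0, x3=0, x4=1

5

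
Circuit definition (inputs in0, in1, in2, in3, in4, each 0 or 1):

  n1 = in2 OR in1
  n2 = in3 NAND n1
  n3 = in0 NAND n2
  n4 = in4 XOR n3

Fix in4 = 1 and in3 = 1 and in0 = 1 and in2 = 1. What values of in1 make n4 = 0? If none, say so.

in1=0

Check with in4 = 1 and in3 = 1 and in0 = 1 and in2 = 1 and in1=0:
n1 = in2 OR in1 = 1 OR 0 = 1
n2 = in3 NAND n1 = 1 NAND 1 = 0
n3 = in0 NAND n2 = 1 NAND 0 = 1
n4 = in4 XOR n3 = 1 XOR 1 = 0
So n4 = 0.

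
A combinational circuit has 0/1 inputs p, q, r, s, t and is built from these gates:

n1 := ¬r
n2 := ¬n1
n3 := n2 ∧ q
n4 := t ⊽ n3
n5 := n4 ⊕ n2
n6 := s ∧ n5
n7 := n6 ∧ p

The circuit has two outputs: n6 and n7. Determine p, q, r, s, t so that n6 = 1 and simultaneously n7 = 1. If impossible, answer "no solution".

p=1, q=0, r=1, s=1, t=1

Check with p=1, q=0, r=1, s=1, t=1:
n1 = ¬r = ¬1 = 0
n2 = ¬n1 = ¬0 = 1
n3 = n2 ∧ q = 1 ∧ 0 = 0
n4 = t ⊽ n3 = 1 ⊽ 0 = 0
n5 = n4 ⊕ n2 = 0 ⊕ 1 = 1
n6 = s ∧ n5 = 1 ∧ 1 = 1
n7 = n6 ∧ p = 1 ∧ 1 = 1
So n6 = 1 and n7 = 1.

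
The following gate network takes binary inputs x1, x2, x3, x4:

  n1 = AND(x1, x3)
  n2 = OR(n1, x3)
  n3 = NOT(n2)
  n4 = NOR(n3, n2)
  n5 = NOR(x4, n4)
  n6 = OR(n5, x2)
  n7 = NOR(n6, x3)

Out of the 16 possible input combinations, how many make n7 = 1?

2

n7 = NOR(n6, x3) must be 1, so both n6 = 0 and x3 = 0.
n6 = OR(n5, x2) must be 0, so both n5 = 0 and x2 = 0.
Satisfying assignments:
  x1=0, x2=0, x3=0, x4=1
  x1=1, x2=0, x3=0, x4=1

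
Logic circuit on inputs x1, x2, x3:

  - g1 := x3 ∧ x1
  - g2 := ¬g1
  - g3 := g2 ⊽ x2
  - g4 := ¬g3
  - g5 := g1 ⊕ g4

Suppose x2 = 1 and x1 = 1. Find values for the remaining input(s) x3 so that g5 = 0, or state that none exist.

Check with x2 = 1 and x1 = 1 and x3=1:
g1 = x3 ∧ x1 = 1 ∧ 1 = 1
g2 = ¬g1 = ¬1 = 0
g3 = g2 ⊽ x2 = 0 ⊽ 1 = 0
g4 = ¬g3 = ¬0 = 1
g5 = g1 ⊕ g4 = 1 ⊕ 1 = 0
So g5 = 0.

x3=1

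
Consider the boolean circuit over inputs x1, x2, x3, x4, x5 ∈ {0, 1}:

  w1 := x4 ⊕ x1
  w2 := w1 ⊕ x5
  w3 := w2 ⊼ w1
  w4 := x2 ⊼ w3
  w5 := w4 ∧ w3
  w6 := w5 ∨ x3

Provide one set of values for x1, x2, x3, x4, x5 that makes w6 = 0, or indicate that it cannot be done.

x1=0, x2=0, x3=0, x4=1, x5=0

Check with x1=0, x2=0, x3=0, x4=1, x5=0:
w1 = x4 ⊕ x1 = 1 ⊕ 0 = 1
w2 = w1 ⊕ x5 = 1 ⊕ 0 = 1
w3 = w2 ⊼ w1 = 1 ⊼ 1 = 0
w4 = x2 ⊼ w3 = 0 ⊼ 0 = 1
w5 = w4 ∧ w3 = 1 ∧ 0 = 0
w6 = w5 ∨ x3 = 0 ∨ 0 = 0
So w6 = 0 as required.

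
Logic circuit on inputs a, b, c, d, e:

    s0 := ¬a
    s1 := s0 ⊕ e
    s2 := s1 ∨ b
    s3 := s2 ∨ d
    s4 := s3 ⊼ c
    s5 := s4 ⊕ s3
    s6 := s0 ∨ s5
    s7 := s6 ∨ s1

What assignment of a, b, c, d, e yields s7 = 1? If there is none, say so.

s7 = s6 ∨ s1 must be 1, so at least one of s6, s1 is 1.
Check with a=0, b=1, c=1, d=0, e=0:
s0 = ¬a = ¬0 = 1
s1 = s0 ⊕ e = 1 ⊕ 0 = 1
s2 = s1 ∨ b = 1 ∨ 1 = 1
s3 = s2 ∨ d = 1 ∨ 0 = 1
s4 = s3 ⊼ c = 1 ⊼ 1 = 0
s5 = s4 ⊕ s3 = 0 ⊕ 1 = 1
s6 = s0 ∨ s5 = 1 ∨ 1 = 1
s7 = s6 ∨ s1 = 1 ∨ 1 = 1
So s7 = 1 as required.

a=0, b=1, c=1, d=0, e=0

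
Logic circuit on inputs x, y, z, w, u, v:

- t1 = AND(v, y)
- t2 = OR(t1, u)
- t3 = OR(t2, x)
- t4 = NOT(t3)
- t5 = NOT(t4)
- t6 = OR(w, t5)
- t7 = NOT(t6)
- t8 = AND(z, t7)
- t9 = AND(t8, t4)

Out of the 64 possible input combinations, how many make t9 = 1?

t9 = AND(t8, t4) must be 1, so both t8 = 1 and t4 = 1.
t8 = AND(z, t7) must be 1, so both z = 1 and t7 = 1.
Satisfying assignments:
  x=0, y=0, z=1, w=0, u=0, v=0
  x=0, y=0, z=1, w=0, u=0, v=1
  x=0, y=1, z=1, w=0, u=0, v=0

3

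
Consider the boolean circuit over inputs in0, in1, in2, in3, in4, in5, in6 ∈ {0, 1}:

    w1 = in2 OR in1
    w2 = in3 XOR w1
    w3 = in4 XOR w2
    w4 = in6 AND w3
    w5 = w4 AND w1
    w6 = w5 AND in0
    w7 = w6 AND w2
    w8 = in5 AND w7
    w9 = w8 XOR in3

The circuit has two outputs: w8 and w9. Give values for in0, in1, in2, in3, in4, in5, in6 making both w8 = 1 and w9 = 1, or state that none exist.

Check with in0=1 in1=1 in2=0 in3=0 in4=0 in5=1 in6=1:
w1 = in2 OR in1 = 0 OR 1 = 1
w2 = in3 XOR w1 = 0 XOR 1 = 1
w3 = in4 XOR w2 = 0 XOR 1 = 1
w4 = in6 AND w3 = 1 AND 1 = 1
w5 = w4 AND w1 = 1 AND 1 = 1
w6 = w5 AND in0 = 1 AND 1 = 1
w7 = w6 AND w2 = 1 AND 1 = 1
w8 = in5 AND w7 = 1 AND 1 = 1
w9 = w8 XOR in3 = 1 XOR 0 = 1
So w8 = 1 and w9 = 1.

in0=1 in1=1 in2=0 in3=0 in4=0 in5=1 in6=1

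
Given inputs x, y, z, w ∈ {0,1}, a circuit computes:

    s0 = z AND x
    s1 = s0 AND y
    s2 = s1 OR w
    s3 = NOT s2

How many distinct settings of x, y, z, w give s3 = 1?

7

s3 = NOT s2 must be 1, so s2 = 0.
s2 = s1 OR w must be 0, so both s1 = 0 and w = 0.
Enumerating the 16 input combinations, 7 give s3 = 1 and 9 give s3 = 0.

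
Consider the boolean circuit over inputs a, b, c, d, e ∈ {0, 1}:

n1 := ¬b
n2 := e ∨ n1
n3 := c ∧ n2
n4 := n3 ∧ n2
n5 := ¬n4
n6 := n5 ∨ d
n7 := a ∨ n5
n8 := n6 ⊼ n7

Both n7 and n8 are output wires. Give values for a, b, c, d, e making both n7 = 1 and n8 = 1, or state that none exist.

Check with a=1, b=0, c=1, d=0, e=1:
n1 = ¬b = ¬0 = 1
n2 = e ∨ n1 = 1 ∨ 1 = 1
n3 = c ∧ n2 = 1 ∧ 1 = 1
n4 = n3 ∧ n2 = 1 ∧ 1 = 1
n5 = ¬n4 = ¬1 = 0
n6 = n5 ∨ d = 0 ∨ 0 = 0
n7 = a ∨ n5 = 1 ∨ 0 = 1
n8 = n6 ⊼ n7 = 0 ⊼ 1 = 1
So n7 = 1 and n8 = 1.

a=1, b=0, c=1, d=0, e=1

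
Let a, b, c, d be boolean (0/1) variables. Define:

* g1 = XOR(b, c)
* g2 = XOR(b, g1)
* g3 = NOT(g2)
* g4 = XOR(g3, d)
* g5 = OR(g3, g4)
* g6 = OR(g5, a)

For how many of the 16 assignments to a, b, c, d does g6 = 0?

g6 = OR(g5, a) must be 0, so both g5 = 0 and a = 0.
g5 = OR(g3, g4) must be 0, so both g3 = 0 and g4 = 0.
Satisfying assignments:
  a=0, b=0, c=1, d=0
  a=0, b=1, c=1, d=0

2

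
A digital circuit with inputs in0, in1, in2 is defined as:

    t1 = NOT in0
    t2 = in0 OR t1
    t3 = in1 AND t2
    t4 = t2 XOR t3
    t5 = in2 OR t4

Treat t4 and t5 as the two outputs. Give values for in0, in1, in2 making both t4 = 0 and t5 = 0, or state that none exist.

Check with in0=1, in1=1, in2=0:
t1 = NOT in0 = NOT 1 = 0
t2 = in0 OR t1 = 1 OR 0 = 1
t3 = in1 AND t2 = 1 AND 1 = 1
t4 = t2 XOR t3 = 1 XOR 1 = 0
t5 = in2 OR t4 = 0 OR 0 = 0
So t4 = 0 and t5 = 0.

in0=1, in1=1, in2=0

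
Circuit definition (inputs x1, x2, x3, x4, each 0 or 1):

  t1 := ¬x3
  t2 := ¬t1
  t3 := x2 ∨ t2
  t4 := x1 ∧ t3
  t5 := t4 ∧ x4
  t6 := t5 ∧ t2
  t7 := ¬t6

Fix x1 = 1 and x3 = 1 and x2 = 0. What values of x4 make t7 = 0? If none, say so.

t7 = ¬t6 must be 0, so t6 = 1.
Check with x1 = 1 and x3 = 1 and x2 = 0 and x4=1:
t1 = ¬x3 = ¬1 = 0
t2 = ¬t1 = ¬0 = 1
t3 = x2 ∨ t2 = 0 ∨ 1 = 1
t4 = x1 ∧ t3 = 1 ∧ 1 = 1
t5 = t4 ∧ x4 = 1 ∧ 1 = 1
t6 = t5 ∧ t2 = 1 ∧ 1 = 1
t7 = ¬t6 = ¬1 = 0
So t7 = 0.

x4=1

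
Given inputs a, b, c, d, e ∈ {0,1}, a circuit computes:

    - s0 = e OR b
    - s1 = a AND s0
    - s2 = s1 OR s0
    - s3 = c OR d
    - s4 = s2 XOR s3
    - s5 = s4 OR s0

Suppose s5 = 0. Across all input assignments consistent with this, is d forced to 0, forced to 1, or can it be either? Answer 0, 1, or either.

s5 = s4 OR s0 must be 0, so both s4 = 0 and s0 = 0.
s4 = s2 XOR s3 must be 0, so s2 and s3 are equal.
s0 = e OR b must be 0, so both e = 0 and b = 0.
Every assignment with s5 = 0 has d = 0; there are 2 such assignment(s).
  a=0, b=0, c=0, d=0, e=0
  a=1, b=0, c=0, d=0, e=0

0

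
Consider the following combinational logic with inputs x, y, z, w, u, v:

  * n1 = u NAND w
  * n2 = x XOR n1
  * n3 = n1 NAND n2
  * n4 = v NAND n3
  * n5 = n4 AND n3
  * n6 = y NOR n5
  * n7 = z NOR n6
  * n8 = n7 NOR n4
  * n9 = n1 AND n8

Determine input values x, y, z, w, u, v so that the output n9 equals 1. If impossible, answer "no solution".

x=1, y=0, z=1, w=1, u=0, v=1

n9 = n1 AND n8 must be 1, so both n1 = 1 and n8 = 1.
n1 = u NAND w must be 1, so at least one of u, w is 0.
n8 = n7 NOR n4 must be 1, so both n7 = 0 and n4 = 0.
Check with x=1, y=0, z=1, w=1, u=0, v=1:
n1 = u NAND w = 0 NAND 1 = 1
n2 = x XOR n1 = 1 XOR 1 = 0
n3 = n1 NAND n2 = 1 NAND 0 = 1
n4 = v NAND n3 = 1 NAND 1 = 0
n5 = n4 AND n3 = 0 AND 1 = 0
n6 = y NOR n5 = 0 NOR 0 = 1
n7 = z NOR n6 = 1 NOR 1 = 0
n8 = n7 NOR n4 = 0 NOR 0 = 1
n9 = n1 AND n8 = 1 AND 1 = 1
So n9 = 1 as required.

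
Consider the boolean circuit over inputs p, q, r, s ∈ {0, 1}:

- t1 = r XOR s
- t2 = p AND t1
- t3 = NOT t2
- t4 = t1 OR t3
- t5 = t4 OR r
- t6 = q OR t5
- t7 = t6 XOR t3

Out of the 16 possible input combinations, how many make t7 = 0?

12

t7 = t6 XOR t3 must be 0, so t6 and t3 are equal.
Enumerating the 16 input combinations, 12 give t7 = 0 and 4 give t7 = 1.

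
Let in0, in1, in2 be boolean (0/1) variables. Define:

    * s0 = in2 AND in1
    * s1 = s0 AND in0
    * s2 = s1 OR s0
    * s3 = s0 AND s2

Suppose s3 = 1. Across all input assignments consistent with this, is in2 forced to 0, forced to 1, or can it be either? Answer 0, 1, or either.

s3 = s0 AND s2 must be 1, so both s0 = 1 and s2 = 1.
s0 = in2 AND in1 must be 1, so both in2 = 1 and in1 = 1.
s2 = s1 OR s0 must be 1, so at least one of s1, s0 is 1.
Every assignment with s3 = 1 has in2 = 1; there are 2 such assignment(s).
  in0=0, in1=1, in2=1
  in0=1, in1=1, in2=1

1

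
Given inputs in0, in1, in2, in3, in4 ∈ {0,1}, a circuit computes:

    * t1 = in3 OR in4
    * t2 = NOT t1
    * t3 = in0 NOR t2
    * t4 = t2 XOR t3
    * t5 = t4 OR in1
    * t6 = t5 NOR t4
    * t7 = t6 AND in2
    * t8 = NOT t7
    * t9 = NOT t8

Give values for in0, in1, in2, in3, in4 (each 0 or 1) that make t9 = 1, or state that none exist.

t9 = NOT t8 must be 1, so t8 = 0.
t8 = NOT t7 must be 0, so t7 = 1.
Check with in0=1, in1=0, in2=1, in3=0, in4=1:
t1 = in3 OR in4 = 0 OR 1 = 1
t2 = NOT t1 = NOT 1 = 0
t3 = in0 NOR t2 = 1 NOR 0 = 0
t4 = t2 XOR t3 = 0 XOR 0 = 0
t5 = t4 OR in1 = 0 OR 0 = 0
t6 = t5 NOR t4 = 0 NOR 0 = 1
t7 = t6 AND in2 = 1 AND 1 = 1
t8 = NOT t7 = NOT 1 = 0
t9 = NOT t8 = NOT 0 = 1
So t9 = 1 as required.

in0=1, in1=0, in2=1, in3=0, in4=1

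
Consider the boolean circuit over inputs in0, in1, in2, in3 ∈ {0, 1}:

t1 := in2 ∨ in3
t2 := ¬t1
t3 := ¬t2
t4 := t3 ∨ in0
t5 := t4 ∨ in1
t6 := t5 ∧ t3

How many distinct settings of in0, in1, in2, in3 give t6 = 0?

4

t6 = t5 ∧ t3 must be 0, so at least one of t5, t3 is 0.
Satisfying assignments:
  in0=0, in1=0, in2=0, in3=0
  in0=0, in1=1, in2=0, in3=0
  in0=1, in1=0, in2=0, in3=0
  in0=1, in1=1, in2=0, in3=0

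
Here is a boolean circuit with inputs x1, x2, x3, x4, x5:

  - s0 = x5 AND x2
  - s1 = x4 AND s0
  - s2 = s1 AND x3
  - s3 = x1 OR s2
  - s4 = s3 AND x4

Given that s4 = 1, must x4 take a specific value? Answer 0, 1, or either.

1

s4 = s3 AND x4 must be 1, so both s3 = 1 and x4 = 1.
s3 = x1 OR s2 must be 1, so at least one of x1, s2 is 1.
Every assignment with s4 = 1 has x4 = 1; there are 9 such assignment(s).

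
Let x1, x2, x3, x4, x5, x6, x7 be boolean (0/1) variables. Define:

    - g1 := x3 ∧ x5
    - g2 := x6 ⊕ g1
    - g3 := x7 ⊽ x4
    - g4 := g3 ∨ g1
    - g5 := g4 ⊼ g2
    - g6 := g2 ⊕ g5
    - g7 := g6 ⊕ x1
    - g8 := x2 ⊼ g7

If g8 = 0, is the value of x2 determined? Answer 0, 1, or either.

g8 = x2 ⊼ g7 must be 0, so both x2 = 1 and g7 = 1.
Every assignment with g8 = 0 has x2 = 1; there are 32 such assignment(s).

1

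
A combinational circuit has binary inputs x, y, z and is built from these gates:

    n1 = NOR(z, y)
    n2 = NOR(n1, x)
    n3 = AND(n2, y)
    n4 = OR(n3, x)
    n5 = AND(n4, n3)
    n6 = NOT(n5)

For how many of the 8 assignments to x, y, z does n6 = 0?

n6 = NOT(n5) must be 0, so n5 = 1.
n5 = AND(n4, n3) must be 1, so both n4 = 1 and n3 = 1.
Satisfying assignments:
  x=0, y=1, z=0
  x=0, y=1, z=1

2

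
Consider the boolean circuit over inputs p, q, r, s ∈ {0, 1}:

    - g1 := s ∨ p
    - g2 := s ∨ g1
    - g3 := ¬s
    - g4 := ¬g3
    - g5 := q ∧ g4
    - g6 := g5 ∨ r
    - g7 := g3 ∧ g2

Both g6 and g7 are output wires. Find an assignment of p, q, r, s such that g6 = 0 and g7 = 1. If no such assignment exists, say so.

p=1 q=1 r=0 s=0

Check with p=1 q=1 r=0 s=0:
g1 = s ∨ p = 0 ∨ 1 = 1
g2 = s ∨ g1 = 0 ∨ 1 = 1
g3 = ¬s = ¬0 = 1
g4 = ¬g3 = ¬1 = 0
g5 = q ∧ g4 = 1 ∧ 0 = 0
g6 = g5 ∨ r = 0 ∨ 0 = 0
g7 = g3 ∧ g2 = 1 ∧ 1 = 1
So g6 = 0 and g7 = 1.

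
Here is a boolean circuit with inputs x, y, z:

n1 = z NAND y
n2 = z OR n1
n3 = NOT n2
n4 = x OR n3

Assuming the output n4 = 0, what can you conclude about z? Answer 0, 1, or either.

either

Both values of z occur among assignments with n4 = 0:
  z=0: x=0, y=0, z=0
  z=1: x=0, y=0, z=1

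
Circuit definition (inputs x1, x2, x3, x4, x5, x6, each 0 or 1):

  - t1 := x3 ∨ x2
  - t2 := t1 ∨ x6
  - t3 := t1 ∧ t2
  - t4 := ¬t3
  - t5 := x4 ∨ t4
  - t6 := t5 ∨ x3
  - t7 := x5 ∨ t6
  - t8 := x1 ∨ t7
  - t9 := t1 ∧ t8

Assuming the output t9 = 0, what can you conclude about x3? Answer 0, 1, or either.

0

t9 = t1 ∧ t8 must be 0, so at least one of t1, t8 is 0.
Every assignment with t9 = 0 has x3 = 0; there are 18 such assignment(s).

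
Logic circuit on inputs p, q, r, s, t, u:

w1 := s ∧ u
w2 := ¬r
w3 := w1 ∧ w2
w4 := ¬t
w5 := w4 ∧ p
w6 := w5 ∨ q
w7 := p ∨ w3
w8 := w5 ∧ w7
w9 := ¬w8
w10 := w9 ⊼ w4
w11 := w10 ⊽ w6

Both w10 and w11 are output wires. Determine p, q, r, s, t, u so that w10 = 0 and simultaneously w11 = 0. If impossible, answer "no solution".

Check with p=0 q=1 r=0 s=1 t=0 u=1:
w1 = s ∧ u = 1 ∧ 1 = 1
w2 = ¬r = ¬0 = 1
w3 = w1 ∧ w2 = 1 ∧ 1 = 1
w4 = ¬t = ¬0 = 1
w5 = w4 ∧ p = 1 ∧ 0 = 0
w6 = w5 ∨ q = 0 ∨ 1 = 1
w7 = p ∨ w3 = 0 ∨ 1 = 1
w8 = w5 ∧ w7 = 0 ∧ 1 = 0
w9 = ¬w8 = ¬0 = 1
w10 = w9 ⊼ w4 = 1 ⊼ 1 = 0
w11 = w10 ⊽ w6 = 0 ⊽ 1 = 0
So w10 = 0 and w11 = 0.

p=0 q=1 r=0 s=1 t=0 u=1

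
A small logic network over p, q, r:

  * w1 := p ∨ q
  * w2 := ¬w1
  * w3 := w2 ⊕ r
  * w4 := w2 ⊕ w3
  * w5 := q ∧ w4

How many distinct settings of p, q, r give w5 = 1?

w5 = q ∧ w4 must be 1, so both q = 1 and w4 = 1.
Enumerating the 8 input combinations, 2 give w5 = 1 and 6 give w5 = 0.

2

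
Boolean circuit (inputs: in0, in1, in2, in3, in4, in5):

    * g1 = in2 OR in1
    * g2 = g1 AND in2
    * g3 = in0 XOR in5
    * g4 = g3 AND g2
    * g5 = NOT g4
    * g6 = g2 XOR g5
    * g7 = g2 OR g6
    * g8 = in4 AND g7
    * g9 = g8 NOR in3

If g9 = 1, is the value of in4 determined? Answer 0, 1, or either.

g9 = g8 NOR in3 must be 1, so both g8 = 0 and in3 = 0.
Every assignment with g9 = 1 has in4 = 0; there are 16 such assignment(s).

0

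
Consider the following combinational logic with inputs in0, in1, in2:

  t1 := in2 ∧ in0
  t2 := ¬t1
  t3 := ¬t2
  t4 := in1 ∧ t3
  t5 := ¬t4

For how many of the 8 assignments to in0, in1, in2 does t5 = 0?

t5 = ¬t4 must be 0, so t4 = 1.
t4 = in1 ∧ t3 must be 1, so both in1 = 1 and t3 = 1.
t3 = ¬t2 must be 1, so t2 = 0.
Satisfying assignments:
  in0=1, in1=1, in2=1

1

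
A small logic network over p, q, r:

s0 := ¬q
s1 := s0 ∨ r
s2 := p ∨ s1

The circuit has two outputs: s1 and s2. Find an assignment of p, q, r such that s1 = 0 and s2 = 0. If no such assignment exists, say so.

Check with p=0 q=1 r=0:
s0 = ¬q = ¬1 = 0
s1 = s0 ∨ r = 0 ∨ 0 = 0
s2 = p ∨ s1 = 0 ∨ 0 = 0
So s1 = 0 and s2 = 0.

p=0 q=1 r=0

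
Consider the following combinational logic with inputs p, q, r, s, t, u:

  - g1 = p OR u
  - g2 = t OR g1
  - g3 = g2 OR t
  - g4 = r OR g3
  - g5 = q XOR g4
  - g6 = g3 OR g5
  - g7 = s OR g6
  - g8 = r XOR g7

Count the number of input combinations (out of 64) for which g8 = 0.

32

g8 = r XOR g7 must be 0, so r and g7 are equal.
Enumerating the 64 input combinations, 32 give g8 = 0 and 32 give g8 = 1.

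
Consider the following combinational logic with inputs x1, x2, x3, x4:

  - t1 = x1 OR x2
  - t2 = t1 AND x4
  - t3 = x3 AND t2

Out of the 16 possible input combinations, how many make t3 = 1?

t3 = x3 AND t2 must be 1, so both x3 = 1 and t2 = 1.
t2 = t1 AND x4 must be 1, so both t1 = 1 and x4 = 1.
Satisfying assignments:
  x1=0, x2=1, x3=1, x4=1
  x1=1, x2=0, x3=1, x4=1
  x1=1, x2=1, x3=1, x4=1

3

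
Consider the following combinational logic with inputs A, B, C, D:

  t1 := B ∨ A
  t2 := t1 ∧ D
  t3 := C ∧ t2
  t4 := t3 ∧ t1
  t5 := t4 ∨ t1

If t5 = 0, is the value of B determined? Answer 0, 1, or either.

0

t5 = t4 ∨ t1 must be 0, so both t4 = 0 and t1 = 0.
t4 = t3 ∧ t1 must be 0, so at least one of t3, t1 is 0.
t1 = B ∨ A must be 0, so both B = 0 and A = 0.
Every assignment with t5 = 0 has B = 0; there are 4 such assignment(s).
  A=0, B=0, C=0, D=0
  A=0, B=0, C=0, D=1
  A=0, B=0, C=1, D=0
  A=0, B=0, C=1, D=1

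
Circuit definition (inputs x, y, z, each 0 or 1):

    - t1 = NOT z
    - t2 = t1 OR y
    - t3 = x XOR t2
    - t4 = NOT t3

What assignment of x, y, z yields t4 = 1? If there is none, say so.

x=1, y=0, z=0

Check with x=1, y=0, z=0:
t1 = NOT z = NOT 0 = 1
t2 = t1 OR y = 1 OR 0 = 1
t3 = x XOR t2 = 1 XOR 1 = 0
t4 = NOT t3 = NOT 0 = 1
So t4 = 1 as required.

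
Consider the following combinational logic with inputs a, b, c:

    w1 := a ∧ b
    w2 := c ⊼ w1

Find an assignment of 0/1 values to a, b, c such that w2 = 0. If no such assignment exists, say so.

a=1, b=1, c=1

Check with a=1, b=1, c=1:
w1 = a ∧ b = 1 ∧ 1 = 1
w2 = c ⊼ w1 = 1 ⊼ 1 = 0
So w2 = 0 as required.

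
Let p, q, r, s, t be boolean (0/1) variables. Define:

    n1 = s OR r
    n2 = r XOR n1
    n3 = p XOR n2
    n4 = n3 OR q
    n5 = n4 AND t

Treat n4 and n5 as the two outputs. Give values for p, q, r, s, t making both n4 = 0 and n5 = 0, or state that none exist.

p=0, q=0, r=1, s=0, t=1

Check with p=0, q=0, r=1, s=0, t=1:
n1 = s OR r = 0 OR 1 = 1
n2 = r XOR n1 = 1 XOR 1 = 0
n3 = p XOR n2 = 0 XOR 0 = 0
n4 = n3 OR q = 0 OR 0 = 0
n5 = n4 AND t = 0 AND 1 = 0
So n4 = 0 and n5 = 0.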